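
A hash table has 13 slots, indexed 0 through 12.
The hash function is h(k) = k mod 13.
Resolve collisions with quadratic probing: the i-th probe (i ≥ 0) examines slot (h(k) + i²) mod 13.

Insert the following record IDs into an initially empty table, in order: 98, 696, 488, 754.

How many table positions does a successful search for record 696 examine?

98 hashes to 7; slot 7 is free => place at 7.
696 hashes to 7; 7 taken => place at 8.
488 hashes to 7; 7,8 taken => place at 11.
754 hashes to 0; slot 0 is free => place at 0.
Table: [754, -, -, -, -, -, -, 98, 696, -, -, 488, -]
Lookup 696: h=7, probe 7,8 → found at 8.

2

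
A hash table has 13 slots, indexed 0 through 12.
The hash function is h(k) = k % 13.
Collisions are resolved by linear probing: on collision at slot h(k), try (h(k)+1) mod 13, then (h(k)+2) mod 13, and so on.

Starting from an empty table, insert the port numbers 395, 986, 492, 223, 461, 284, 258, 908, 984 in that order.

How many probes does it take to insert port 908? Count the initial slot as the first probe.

6

395 hashes to 5; slot 5 is free => place at 5.
986 hashes to 11; slot 11 is free => place at 11.
492 hashes to 11; 11 taken => place at 12.
223 hashes to 2; slot 2 is free => place at 2.
461 hashes to 6; slot 6 is free => place at 6.
284 hashes to 11; 11,12 taken => place at 0.
258 hashes to 11; 11,12,0 taken => place at 1.
908 hashes to 11; 11,12,0,1,2 taken => place at 3.
984 hashes to 9; slot 9 is free => place at 9.
Table: [284, 258, 223, 908, ∅, 395, 461, ∅, ∅, 984, ∅, 986, 492]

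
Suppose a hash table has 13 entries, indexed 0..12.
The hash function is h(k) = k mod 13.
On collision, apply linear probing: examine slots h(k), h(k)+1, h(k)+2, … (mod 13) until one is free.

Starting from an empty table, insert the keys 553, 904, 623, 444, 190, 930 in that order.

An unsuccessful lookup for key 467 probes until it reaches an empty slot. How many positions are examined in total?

553: h=7 -> slot 7
904: h=7, probe 7,8 -> slot 8
623: h=12 -> slot 12
444: h=2 -> slot 2
190: h=8, probe 8,9 -> slot 9
930: h=7, probe 7,8,9,10 -> slot 10
Table: [∅, ∅, 444, ∅, ∅, ∅, ∅, 553, 904, 190, 930, ∅, 623]
Lookup 467: h=12, probe 12,0 → slot 0 empty, not found.

2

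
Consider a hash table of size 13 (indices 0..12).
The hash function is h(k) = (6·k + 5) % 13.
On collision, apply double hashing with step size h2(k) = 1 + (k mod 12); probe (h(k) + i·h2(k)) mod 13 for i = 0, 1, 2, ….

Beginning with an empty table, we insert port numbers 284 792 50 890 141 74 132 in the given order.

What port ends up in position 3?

141

284: h=6 => slot 6
792: h=12 => slot 12
50: h=6, h2=3, probe 6,9 => slot 9
890: h=2 => slot 2
141: h=6, h2=10, probe 6,3 => slot 3
74: h=7 => slot 7
132: h=4 => slot 4
Table: [., ., 890, 141, 132, ., 284, 74, ., 50, ., ., 792]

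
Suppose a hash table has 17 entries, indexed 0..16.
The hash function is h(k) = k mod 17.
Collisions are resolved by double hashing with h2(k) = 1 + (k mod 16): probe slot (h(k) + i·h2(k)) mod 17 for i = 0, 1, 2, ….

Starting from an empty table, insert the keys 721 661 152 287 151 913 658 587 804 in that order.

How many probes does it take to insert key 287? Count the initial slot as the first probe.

2

721: h=7 -> slot 7
661: h=15 -> slot 15
152: h=16 -> slot 16
287: h=15, h2=16, probe 15,14 -> slot 14
151: h=15, h2=8, probe 15,6 -> slot 6
913: h=12 -> slot 12
658: h=12, h2=3, probe 12,15,1 -> slot 1
587: h=9 -> slot 9
804: h=5 -> slot 5
Table: [_, 658, _, _, _, 804, 151, 721, _, 587, _, _, 913, _, 287, 661, 152]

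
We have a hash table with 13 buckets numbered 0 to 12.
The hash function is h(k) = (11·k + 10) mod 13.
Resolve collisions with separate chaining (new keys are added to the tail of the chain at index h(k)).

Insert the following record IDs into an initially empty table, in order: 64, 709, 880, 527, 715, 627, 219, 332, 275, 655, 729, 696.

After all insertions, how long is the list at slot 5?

Insert 64: h=12, bucket 12 empty → new chain.
Insert 709: h=9, bucket 9 empty → new chain.
Insert 880: h=5, bucket 5 empty → new chain.
Insert 527: h=9, bucket 9 nonempty → append to chain.
Insert 715: h=10, bucket 10 empty → new chain.
Insert 627: h=4, bucket 4 empty → new chain.
Insert 219: h=1, bucket 1 empty → new chain.
Insert 332: h=9, bucket 9 nonempty → append to chain.
Insert 275: h=6, bucket 6 empty → new chain.
Insert 655: h=0, bucket 0 empty → new chain.
Insert 729: h=8, bucket 8 empty → new chain.
Insert 696: h=9, bucket 9 nonempty → append to chain.
Final buckets:
0: 655
1: 219
2: _
3: _
4: 627
5: 880
6: 275
7: _
8: 729
9: 709 -> 527 -> 332 -> 696
10: 715
11: _
12: 64

1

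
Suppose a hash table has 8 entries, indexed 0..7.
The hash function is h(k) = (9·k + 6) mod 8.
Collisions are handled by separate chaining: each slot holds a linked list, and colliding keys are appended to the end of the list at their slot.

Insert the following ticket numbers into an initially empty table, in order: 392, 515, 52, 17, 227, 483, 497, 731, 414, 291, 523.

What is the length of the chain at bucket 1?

392 → bucket 6
515 → bucket 1
52 → bucket 2
17 → bucket 7
227 → bucket 1 (collision)
483 → bucket 1 (collision)
497 → bucket 7 (collision)
731 → bucket 1 (collision)
414 → bucket 4
291 → bucket 1 (collision)
523 → bucket 1 (collision)
Final buckets:
0: .
1: 515 -> 227 -> 483 -> 731 -> 291 -> 523
2: 52
3: .
4: 414
5: .
6: 392
7: 17 -> 497

6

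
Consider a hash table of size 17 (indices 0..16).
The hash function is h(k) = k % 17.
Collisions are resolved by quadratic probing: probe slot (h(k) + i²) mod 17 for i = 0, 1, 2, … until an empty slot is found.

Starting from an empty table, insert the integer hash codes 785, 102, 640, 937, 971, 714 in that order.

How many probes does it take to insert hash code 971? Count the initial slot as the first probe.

3

Insert 785: h=3, slot 3 empty → index 3.
Insert 102: h=0, slot 0 empty → index 0.
Insert 640: h=11, slot 11 empty → index 11.
Insert 937: h=2, slot 2 empty → index 2.
Insert 971: h=2, slots 2,3 occupied → index 6.
Insert 714: h=0, slot 0 occupied → index 1.
Table: [102, 714, 937, 785, -, -, 971, -, -, -, -, 640, -, -, -, -, -]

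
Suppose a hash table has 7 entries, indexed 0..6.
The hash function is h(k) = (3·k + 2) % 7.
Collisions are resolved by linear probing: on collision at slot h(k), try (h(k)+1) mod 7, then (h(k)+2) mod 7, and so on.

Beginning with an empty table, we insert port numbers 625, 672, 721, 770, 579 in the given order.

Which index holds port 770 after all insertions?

625: h=1 -> slot 1
672: h=2 -> slot 2
721: h=2, probe 2,3 -> slot 3
770: h=2, probe 2,3,4 -> slot 4
579: h=3, probe 3,4,5 -> slot 5
Table: [., 625, 672, 721, 770, 579, .]

4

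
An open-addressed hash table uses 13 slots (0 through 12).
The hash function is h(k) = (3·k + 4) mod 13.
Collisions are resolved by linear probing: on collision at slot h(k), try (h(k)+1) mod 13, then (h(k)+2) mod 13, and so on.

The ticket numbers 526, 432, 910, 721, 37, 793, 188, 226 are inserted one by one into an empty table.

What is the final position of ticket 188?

Insert 526: h=9, slot 9 empty => index 9.
Insert 432: h=0, slot 0 empty => index 0.
Insert 910: h=4, slot 4 empty => index 4.
Insert 721: h=9, slot 9 occupied => index 10.
Insert 37: h=11, slot 11 empty => index 11.
Insert 793: h=4, slot 4 occupied => index 5.
Insert 188: h=9, slots 9,10,11 occupied => index 12.
Insert 226: h=6, slot 6 empty => index 6.
Table: [432, -, -, -, 910, 793, 226, -, -, 526, 721, 37, 188]

12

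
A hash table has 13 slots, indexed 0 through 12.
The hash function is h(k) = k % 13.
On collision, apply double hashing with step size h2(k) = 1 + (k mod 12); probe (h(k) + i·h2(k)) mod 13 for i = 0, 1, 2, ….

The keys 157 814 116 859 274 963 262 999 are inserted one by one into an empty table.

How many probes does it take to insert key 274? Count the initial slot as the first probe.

157 hashes to 1; slot 1 is free → place at 1.
814 hashes to 8; slot 8 is free → place at 8.
116 hashes to 12; slot 12 is free → place at 12.
859 hashes to 1, h2=8; 1 taken → place at 9.
274 hashes to 1, h2=11; 1,12 taken → place at 10.
963 hashes to 1, h2=4; 1 taken → place at 5.
262 hashes to 2; slot 2 is free → place at 2.
999 hashes to 11; slot 11 is free → place at 11.
Table: [., 157, 262, ., ., 963, ., ., 814, 859, 274, 999, 116]

3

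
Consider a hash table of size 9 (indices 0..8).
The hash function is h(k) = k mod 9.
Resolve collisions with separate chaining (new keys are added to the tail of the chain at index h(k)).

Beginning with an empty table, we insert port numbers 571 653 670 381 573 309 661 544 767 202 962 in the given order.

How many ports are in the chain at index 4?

571 -> bucket 4
653 -> bucket 5
670 -> bucket 4 (collision)
381 -> bucket 3
573 -> bucket 6
309 -> bucket 3 (collision)
661 -> bucket 4 (collision)
544 -> bucket 4 (collision)
767 -> bucket 2
202 -> bucket 4 (collision)
962 -> bucket 8
Final buckets:
0: .
1: .
2: 767
3: 381 -> 309
4: 571 -> 670 -> 661 -> 544 -> 202
5: 653
6: 573
7: .
8: 962

5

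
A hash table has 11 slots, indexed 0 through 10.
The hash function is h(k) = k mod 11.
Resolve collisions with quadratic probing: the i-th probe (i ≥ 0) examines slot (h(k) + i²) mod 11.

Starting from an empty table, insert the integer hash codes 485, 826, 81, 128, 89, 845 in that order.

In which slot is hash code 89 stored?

5

Insert 485: h=1, slot 1 empty -> index 1.
Insert 826: h=1, slot 1 occupied -> index 2.
Insert 81: h=4, slot 4 empty -> index 4.
Insert 128: h=7, slot 7 empty -> index 7.
Insert 89: h=1, slots 1,2 occupied -> index 5.
Insert 845: h=9, slot 9 empty -> index 9.
Table: [., 485, 826, ., 81, 89, ., 128, ., 845, .]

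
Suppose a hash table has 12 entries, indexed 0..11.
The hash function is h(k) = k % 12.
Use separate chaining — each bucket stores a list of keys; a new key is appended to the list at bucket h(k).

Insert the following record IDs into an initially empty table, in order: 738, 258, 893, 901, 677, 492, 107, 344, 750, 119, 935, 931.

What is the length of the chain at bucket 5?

Insert 738: h=6, bucket 6 empty -> new chain.
Insert 258: h=6, bucket 6 nonempty -> append to chain.
Insert 893: h=5, bucket 5 empty -> new chain.
Insert 901: h=1, bucket 1 empty -> new chain.
Insert 677: h=5, bucket 5 nonempty -> append to chain.
Insert 492: h=0, bucket 0 empty -> new chain.
Insert 107: h=11, bucket 11 empty -> new chain.
Insert 344: h=8, bucket 8 empty -> new chain.
Insert 750: h=6, bucket 6 nonempty -> append to chain.
Insert 119: h=11, bucket 11 nonempty -> append to chain.
Insert 935: h=11, bucket 11 nonempty -> append to chain.
Insert 931: h=7, bucket 7 empty -> new chain.
Final buckets:
0: 492
1: 901
2: ∅
3: ∅
4: ∅
5: 893 -> 677
6: 738 -> 258 -> 750
7: 931
8: 344
9: ∅
10: ∅
11: 107 -> 119 -> 935

2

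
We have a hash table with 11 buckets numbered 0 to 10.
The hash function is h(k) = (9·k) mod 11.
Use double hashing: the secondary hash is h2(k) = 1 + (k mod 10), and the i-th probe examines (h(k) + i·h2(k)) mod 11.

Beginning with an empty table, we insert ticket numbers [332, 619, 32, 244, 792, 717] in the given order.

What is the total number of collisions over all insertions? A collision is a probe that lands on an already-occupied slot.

2

332: h=7 → slot 7
619: h=5 → slot 5
32: h=2 → slot 2
244: h=7, h2=5, probe 7,1 → slot 1
792: h=0 → slot 0
717: h=7, h2=8, probe 7,4 → slot 4
Table: [792, 244, 32, ∅, 717, 619, ∅, 332, ∅, ∅, ∅]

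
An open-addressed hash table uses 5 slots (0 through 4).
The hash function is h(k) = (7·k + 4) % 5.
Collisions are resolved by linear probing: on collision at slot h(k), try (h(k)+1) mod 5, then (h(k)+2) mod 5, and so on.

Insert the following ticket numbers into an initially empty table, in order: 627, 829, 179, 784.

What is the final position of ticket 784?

0

627 hashes to 3; slot 3 is free -> place at 3.
829 hashes to 2; slot 2 is free -> place at 2.
179 hashes to 2; 2,3 taken -> place at 4.
784 hashes to 2; 2,3,4 taken -> place at 0.
Table: [784, -, 829, 627, 179]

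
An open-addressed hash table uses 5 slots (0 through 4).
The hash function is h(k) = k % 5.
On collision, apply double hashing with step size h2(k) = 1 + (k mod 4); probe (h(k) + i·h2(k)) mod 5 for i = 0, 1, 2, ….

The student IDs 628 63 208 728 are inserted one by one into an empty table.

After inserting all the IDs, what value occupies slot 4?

628: h=3 -> slot 3
63: h=3, h2=4, probe 3,2 -> slot 2
208: h=3, h2=1, probe 3,4 -> slot 4
728: h=3, h2=1, probe 3,4,0 -> slot 0
Table: [728, _, 63, 628, 208]

208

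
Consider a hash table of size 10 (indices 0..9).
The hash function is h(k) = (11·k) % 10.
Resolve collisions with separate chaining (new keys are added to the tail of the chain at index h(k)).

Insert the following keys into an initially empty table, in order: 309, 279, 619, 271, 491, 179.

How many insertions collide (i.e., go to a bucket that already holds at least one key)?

Insert 309: h=9, bucket 9 empty → new chain.
Insert 279: h=9, bucket 9 nonempty → append to chain.
Insert 619: h=9, bucket 9 nonempty → append to chain.
Insert 271: h=1, bucket 1 empty → new chain.
Insert 491: h=1, bucket 1 nonempty → append to chain.
Insert 179: h=9, bucket 9 nonempty → append to chain.
Final buckets:
0: -
1: 271 -> 491
2: -
3: -
4: -
5: -
6: -
7: -
8: -
9: 309 -> 279 -> 619 -> 179

4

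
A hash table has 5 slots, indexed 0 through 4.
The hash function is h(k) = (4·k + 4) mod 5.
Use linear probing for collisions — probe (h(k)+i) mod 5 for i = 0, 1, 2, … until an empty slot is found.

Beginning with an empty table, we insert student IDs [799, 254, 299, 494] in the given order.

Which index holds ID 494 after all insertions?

799 hashes to 0; slot 0 is free → place at 0.
254 hashes to 0; 0 taken → place at 1.
299 hashes to 0; 0,1 taken → place at 2.
494 hashes to 0; 0,1,2 taken → place at 3.
Table: [799, 254, 299, 494, ∅]

3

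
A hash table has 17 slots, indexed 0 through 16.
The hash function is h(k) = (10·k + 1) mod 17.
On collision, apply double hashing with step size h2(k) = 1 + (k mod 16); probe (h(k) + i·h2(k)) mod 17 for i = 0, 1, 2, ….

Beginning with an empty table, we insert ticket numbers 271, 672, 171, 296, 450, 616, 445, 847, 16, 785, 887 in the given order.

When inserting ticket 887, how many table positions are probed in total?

4

271: h=8 -> slot 8
672: h=6 -> slot 6
171: h=11 -> slot 11
296: h=3 -> slot 3
450: h=13 -> slot 13
616: h=7 -> slot 7
445: h=14 -> slot 14
847: h=5 -> slot 5
16: h=8, h2=1, probe 8,9 -> slot 9
785: h=14, h2=2, probe 14,16 -> slot 16
887: h=14, h2=8, probe 14,5,13,4 -> slot 4
Table: [., ., ., 296, 887, 847, 672, 616, 271, 16, ., 171, ., 450, 445, ., 785]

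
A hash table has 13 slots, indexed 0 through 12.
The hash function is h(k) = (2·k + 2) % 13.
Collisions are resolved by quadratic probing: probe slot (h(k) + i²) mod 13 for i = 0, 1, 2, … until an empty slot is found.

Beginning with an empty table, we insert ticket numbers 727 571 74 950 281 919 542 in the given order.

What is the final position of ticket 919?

727: h=0 → slot 0
571: h=0, probe 0,1 → slot 1
74: h=7 → slot 7
950: h=4 → slot 4
281: h=5 → slot 5
919: h=7, probe 7,8 → slot 8
542: h=7, probe 7,8,11 → slot 11
Table: [727, 571, -, -, 950, 281, -, 74, 919, -, -, 542, -]

8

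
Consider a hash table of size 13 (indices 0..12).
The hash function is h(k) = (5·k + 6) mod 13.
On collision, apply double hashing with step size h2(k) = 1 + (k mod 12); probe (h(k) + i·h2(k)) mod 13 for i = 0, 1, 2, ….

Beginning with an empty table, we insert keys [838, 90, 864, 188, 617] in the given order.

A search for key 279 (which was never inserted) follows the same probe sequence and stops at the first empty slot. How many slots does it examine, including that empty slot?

3

838: h=10 -> slot 10
90: h=1 -> slot 1
864: h=10, h2=1, probe 10,11 -> slot 11
188: h=10, h2=9, probe 10,6 -> slot 6
617: h=10, h2=6, probe 10,3 -> slot 3
Table: [—, 90, —, 617, —, —, 188, —, —, —, 838, 864, —]
Lookup 279: h=10, h2=4, probe 10,1,5 → slot 5 empty, not found.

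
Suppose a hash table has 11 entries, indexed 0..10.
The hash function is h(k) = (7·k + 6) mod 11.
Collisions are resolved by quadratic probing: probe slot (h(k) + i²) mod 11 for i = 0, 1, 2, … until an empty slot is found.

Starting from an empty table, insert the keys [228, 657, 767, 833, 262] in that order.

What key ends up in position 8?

228: h=7 -> slot 7
657: h=7, probe 7,8 -> slot 8
767: h=7, probe 7,8,0 -> slot 0
833: h=7, probe 7,8,0,5 -> slot 5
262: h=3 -> slot 3
Table: [767, ∅, ∅, 262, ∅, 833, ∅, 228, 657, ∅, ∅]

657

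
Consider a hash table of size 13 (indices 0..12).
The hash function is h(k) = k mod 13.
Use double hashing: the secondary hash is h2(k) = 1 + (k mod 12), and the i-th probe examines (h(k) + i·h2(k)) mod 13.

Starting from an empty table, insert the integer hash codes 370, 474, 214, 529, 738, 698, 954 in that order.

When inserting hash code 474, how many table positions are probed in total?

2

370 hashes to 6; slot 6 is free -> place at 6.
474 hashes to 6, h2=7; 6 taken -> place at 0.
214 hashes to 6, h2=11; 6 taken -> place at 4.
529 hashes to 9; slot 9 is free -> place at 9.
738 hashes to 10; slot 10 is free -> place at 10.
698 hashes to 9, h2=3; 9 taken -> place at 12.
954 hashes to 5; slot 5 is free -> place at 5.
Table: [474, —, —, —, 214, 954, 370, —, —, 529, 738, —, 698]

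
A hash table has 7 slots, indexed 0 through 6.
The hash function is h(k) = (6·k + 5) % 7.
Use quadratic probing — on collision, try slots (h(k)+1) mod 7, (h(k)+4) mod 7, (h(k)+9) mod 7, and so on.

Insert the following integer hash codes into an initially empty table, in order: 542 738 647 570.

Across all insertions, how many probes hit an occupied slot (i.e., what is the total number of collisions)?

Insert 542: h=2, slot 2 empty → index 2.
Insert 738: h=2, slot 2 occupied → index 3.
Insert 647: h=2, slots 2,3 occupied → index 6.
Insert 570: h=2, slots 2,3,6 occupied → index 4.
Table: [_, _, 542, 738, 570, _, 647]

6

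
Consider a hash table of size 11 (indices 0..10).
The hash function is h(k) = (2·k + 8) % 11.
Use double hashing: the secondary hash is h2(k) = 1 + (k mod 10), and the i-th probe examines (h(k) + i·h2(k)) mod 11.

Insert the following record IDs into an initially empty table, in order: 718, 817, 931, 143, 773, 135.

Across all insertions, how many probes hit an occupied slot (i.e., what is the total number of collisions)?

718: h=3 → slot 3
817: h=3, h2=8, probe 3,0 → slot 0
931: h=0, h2=2, probe 0,2 → slot 2
143: h=8 → slot 8
773: h=3, h2=4, probe 3,7 → slot 7
135: h=3, h2=6, probe 3,9 → slot 9
Table: [817, —, 931, 718, —, —, —, 773, 143, 135, —]

4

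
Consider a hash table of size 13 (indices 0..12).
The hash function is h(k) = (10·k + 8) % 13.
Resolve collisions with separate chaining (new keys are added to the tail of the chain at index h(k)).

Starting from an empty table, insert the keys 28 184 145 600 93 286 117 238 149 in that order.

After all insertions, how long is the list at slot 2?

5

Insert 28: h=2, bucket 2 empty → new chain.
Insert 184: h=2, bucket 2 nonempty → append to chain.
Insert 145: h=2, bucket 2 nonempty → append to chain.
Insert 600: h=2, bucket 2 nonempty → append to chain.
Insert 93: h=2, bucket 2 nonempty → append to chain.
Insert 286: h=8, bucket 8 empty → new chain.
Insert 117: h=8, bucket 8 nonempty → append to chain.
Insert 238: h=9, bucket 9 empty → new chain.
Insert 149: h=3, bucket 3 empty → new chain.
Final buckets:
0: .
1: .
2: 28 -> 184 -> 145 -> 600 -> 93
3: 149
4: .
5: .
6: .
7: .
8: 286 -> 117
9: 238
10: .
11: .
12: .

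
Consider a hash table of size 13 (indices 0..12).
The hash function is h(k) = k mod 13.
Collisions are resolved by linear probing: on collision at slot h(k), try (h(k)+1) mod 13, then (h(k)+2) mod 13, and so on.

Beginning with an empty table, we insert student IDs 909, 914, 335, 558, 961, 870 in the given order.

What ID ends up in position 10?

335

909 hashes to 12; slot 12 is free → place at 12.
914 hashes to 4; slot 4 is free → place at 4.
335 hashes to 10; slot 10 is free → place at 10.
558 hashes to 12; 12 taken → place at 0.
961 hashes to 12; 12,0 taken → place at 1.
870 hashes to 12; 12,0,1 taken → place at 2.
Table: [558, 961, 870, ∅, 914, ∅, ∅, ∅, ∅, ∅, 335, ∅, 909]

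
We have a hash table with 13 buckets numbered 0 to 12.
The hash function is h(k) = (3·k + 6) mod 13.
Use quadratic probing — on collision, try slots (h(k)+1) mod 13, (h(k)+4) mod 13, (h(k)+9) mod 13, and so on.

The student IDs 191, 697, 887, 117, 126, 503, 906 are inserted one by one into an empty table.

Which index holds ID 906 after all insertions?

3

191: h=7 -> slot 7
697: h=4 -> slot 4
887: h=2 -> slot 2
117: h=6 -> slot 6
126: h=7, probe 7,8 -> slot 8
503: h=7, probe 7,8,11 -> slot 11
906: h=7, probe 7,8,11,3 -> slot 3
Table: [—, —, 887, 906, 697, —, 117, 191, 126, —, —, 503, —]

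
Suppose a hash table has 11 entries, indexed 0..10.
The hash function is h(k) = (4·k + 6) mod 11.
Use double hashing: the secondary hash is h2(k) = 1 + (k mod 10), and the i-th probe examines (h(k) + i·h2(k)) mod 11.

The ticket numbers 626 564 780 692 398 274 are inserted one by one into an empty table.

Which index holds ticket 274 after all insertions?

626: h=2 => slot 2
564: h=7 => slot 7
780: h=2, h2=1, probe 2,3 => slot 3
692: h=2, h2=3, probe 2,5 => slot 5
398: h=3, h2=9, probe 3,1 => slot 1
274: h=2, h2=5, probe 2,7,1,6 => slot 6
Table: [., 398, 626, 780, ., 692, 274, 564, ., ., .]

6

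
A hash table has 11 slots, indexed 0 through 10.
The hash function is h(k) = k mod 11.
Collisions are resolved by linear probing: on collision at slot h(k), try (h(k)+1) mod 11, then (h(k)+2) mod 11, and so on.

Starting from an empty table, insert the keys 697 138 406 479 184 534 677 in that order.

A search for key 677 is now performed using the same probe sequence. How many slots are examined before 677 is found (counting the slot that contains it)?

697 hashes to 4; slot 4 is free → place at 4.
138 hashes to 6; slot 6 is free → place at 6.
406 hashes to 10; slot 10 is free → place at 10.
479 hashes to 6; 6 taken → place at 7.
184 hashes to 8; slot 8 is free → place at 8.
534 hashes to 6; 6,7,8 taken → place at 9.
677 hashes to 6; 6,7,8,9,10 taken → place at 0.
Table: [677, ∅, ∅, ∅, 697, ∅, 138, 479, 184, 534, 406]
Lookup 677: h=6, probe 6,7,8,9,10,0 → found at 0.

6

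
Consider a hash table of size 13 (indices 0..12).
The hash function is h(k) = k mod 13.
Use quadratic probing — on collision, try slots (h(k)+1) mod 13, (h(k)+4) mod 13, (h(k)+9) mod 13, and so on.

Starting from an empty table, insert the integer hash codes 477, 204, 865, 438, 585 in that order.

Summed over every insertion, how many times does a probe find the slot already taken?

4

477: h=9 → slot 9
204: h=9, probe 9,10 → slot 10
865: h=7 → slot 7
438: h=9, probe 9,10,0 → slot 0
585: h=0, probe 0,1 → slot 1
Table: [438, 585, _, _, _, _, _, 865, _, 477, 204, _, _]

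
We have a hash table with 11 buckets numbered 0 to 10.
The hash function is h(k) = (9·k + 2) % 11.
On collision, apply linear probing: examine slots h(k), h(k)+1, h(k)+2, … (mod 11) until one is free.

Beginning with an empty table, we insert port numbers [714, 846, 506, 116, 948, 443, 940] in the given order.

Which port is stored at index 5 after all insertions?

846

714: h=4 → slot 4
846: h=4, probe 4,5 → slot 5
506: h=2 → slot 2
116: h=1 → slot 1
948: h=9 → slot 9
443: h=7 → slot 7
940: h=3 → slot 3
Table: [—, 116, 506, 940, 714, 846, —, 443, —, 948, —]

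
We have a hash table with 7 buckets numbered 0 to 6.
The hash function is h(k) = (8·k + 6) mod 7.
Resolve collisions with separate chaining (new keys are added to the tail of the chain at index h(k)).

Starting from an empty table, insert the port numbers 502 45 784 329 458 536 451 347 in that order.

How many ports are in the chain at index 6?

502 -> bucket 4
45 -> bucket 2
784 -> bucket 6
329 -> bucket 6 (collision)
458 -> bucket 2 (collision)
536 -> bucket 3
451 -> bucket 2 (collision)
347 -> bucket 3 (collision)
Final buckets:
0: _
1: _
2: 45 -> 458 -> 451
3: 536 -> 347
4: 502
5: _
6: 784 -> 329

2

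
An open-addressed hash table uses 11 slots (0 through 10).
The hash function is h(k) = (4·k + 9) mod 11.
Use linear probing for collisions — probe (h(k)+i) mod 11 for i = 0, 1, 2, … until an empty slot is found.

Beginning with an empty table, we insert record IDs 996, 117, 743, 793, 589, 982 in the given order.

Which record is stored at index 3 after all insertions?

Insert 996: h=0, slot 0 empty -> index 0.
Insert 117: h=4, slot 4 empty -> index 4.
Insert 743: h=0, slot 0 occupied -> index 1.
Insert 793: h=2, slot 2 empty -> index 2.
Insert 589: h=0, slots 0,1,2 occupied -> index 3.
Insert 982: h=10, slot 10 empty -> index 10.
Table: [996, 743, 793, 589, 117, ., ., ., ., ., 982]

589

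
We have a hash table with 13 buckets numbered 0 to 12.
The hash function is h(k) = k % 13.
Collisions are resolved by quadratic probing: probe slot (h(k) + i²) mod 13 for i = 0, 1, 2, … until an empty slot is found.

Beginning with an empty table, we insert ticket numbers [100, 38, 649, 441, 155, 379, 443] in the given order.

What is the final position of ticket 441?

Insert 100: h=9, slot 9 empty => index 9.
Insert 38: h=12, slot 12 empty => index 12.
Insert 649: h=12, slot 12 occupied => index 0.
Insert 441: h=12, slots 12,0 occupied => index 3.
Insert 155: h=12, slots 12,0,3 occupied => index 8.
Insert 379: h=2, slot 2 empty => index 2.
Insert 443: h=1, slot 1 empty => index 1.
Table: [649, 443, 379, 441, -, -, -, -, 155, 100, -, -, 38]

3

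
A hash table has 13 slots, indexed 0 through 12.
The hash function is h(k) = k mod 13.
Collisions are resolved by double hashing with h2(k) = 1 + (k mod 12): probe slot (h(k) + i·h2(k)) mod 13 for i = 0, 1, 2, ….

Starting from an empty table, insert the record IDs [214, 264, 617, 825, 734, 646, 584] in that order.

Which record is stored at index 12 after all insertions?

617

214 hashes to 6; slot 6 is free -> place at 6.
264 hashes to 4; slot 4 is free -> place at 4.
617 hashes to 6, h2=6; 6 taken -> place at 12.
825 hashes to 6, h2=10; 6 taken -> place at 3.
734 hashes to 6, h2=3; 6 taken -> place at 9.
646 hashes to 9, h2=11; 9 taken -> place at 7.
584 hashes to 12, h2=9; 12 taken -> place at 8.
Table: [., ., ., 825, 264, ., 214, 646, 584, 734, ., ., 617]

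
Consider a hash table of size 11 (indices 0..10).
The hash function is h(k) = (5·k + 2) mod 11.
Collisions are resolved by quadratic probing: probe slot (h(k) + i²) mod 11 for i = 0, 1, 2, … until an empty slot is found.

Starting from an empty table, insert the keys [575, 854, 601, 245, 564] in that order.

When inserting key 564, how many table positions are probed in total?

Insert 575: h=6, slot 6 empty -> index 6.
Insert 854: h=4, slot 4 empty -> index 4.
Insert 601: h=4, slot 4 occupied -> index 5.
Insert 245: h=6, slot 6 occupied -> index 7.
Insert 564: h=6, slots 6,7 occupied -> index 10.
Table: [-, -, -, -, 854, 601, 575, 245, -, -, 564]

3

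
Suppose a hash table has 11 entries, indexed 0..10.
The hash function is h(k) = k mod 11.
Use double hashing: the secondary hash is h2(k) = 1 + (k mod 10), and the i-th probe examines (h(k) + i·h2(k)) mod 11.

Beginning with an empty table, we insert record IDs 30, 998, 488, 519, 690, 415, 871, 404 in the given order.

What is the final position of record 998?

6

30: h=8 → slot 8
998: h=8, h2=9, probe 8,6 → slot 6
488: h=4 → slot 4
519: h=2 → slot 2
690: h=8, h2=1, probe 8,9 → slot 9
415: h=8, h2=6, probe 8,3 → slot 3
871: h=2, h2=2, probe 2,4,6,8,10 → slot 10
404: h=8, h2=5, probe 8,2,7 → slot 7
Table: [-, -, 519, 415, 488, -, 998, 404, 30, 690, 871]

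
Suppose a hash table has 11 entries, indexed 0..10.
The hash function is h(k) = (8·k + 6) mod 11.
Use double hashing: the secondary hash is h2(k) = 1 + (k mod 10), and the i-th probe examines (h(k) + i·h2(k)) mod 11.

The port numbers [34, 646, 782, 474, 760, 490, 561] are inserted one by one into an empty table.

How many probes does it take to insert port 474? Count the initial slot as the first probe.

2

34 hashes to 3; slot 3 is free => place at 3.
646 hashes to 4; slot 4 is free => place at 4.
782 hashes to 3, h2=3; 3 taken => place at 6.
474 hashes to 3, h2=5; 3 taken => place at 8.
760 hashes to 3, h2=1; 3,4 taken => place at 5.
490 hashes to 10; slot 10 is free => place at 10.
561 hashes to 6, h2=2; 6,8,10 taken => place at 1.
Table: [., 561, ., 34, 646, 760, 782, ., 474, ., 490]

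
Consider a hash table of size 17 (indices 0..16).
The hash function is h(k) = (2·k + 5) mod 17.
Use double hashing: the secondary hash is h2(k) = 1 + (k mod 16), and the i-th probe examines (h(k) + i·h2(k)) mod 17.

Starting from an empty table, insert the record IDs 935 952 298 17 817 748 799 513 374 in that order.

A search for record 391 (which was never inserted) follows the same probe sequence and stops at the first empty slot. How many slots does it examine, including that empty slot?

935: h=5 => slot 5
952: h=5, h2=9, probe 5,14 => slot 14
298: h=6 => slot 6
17: h=5, h2=2, probe 5,7 => slot 7
817: h=7, h2=2, probe 7,9 => slot 9
748: h=5, h2=13, probe 5,1 => slot 1
799: h=5, h2=16, probe 5,4 => slot 4
513: h=11 => slot 11
374: h=5, h2=7, probe 5,12 => slot 12
Table: [., 748, ., ., 799, 935, 298, 17, ., 817, ., 513, 374, ., 952, ., .]
Lookup 391: h=5, h2=8, probe 5,13 → slot 13 empty, not found.

2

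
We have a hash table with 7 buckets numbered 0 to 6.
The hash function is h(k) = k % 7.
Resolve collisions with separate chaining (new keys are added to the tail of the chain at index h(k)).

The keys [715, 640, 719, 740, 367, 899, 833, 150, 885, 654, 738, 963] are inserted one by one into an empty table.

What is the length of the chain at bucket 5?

Insert 715: h=1, bucket 1 empty -> new chain.
Insert 640: h=3, bucket 3 empty -> new chain.
Insert 719: h=5, bucket 5 empty -> new chain.
Insert 740: h=5, bucket 5 nonempty -> append to chain.
Insert 367: h=3, bucket 3 nonempty -> append to chain.
Insert 899: h=3, bucket 3 nonempty -> append to chain.
Insert 833: h=0, bucket 0 empty -> new chain.
Insert 150: h=3, bucket 3 nonempty -> append to chain.
Insert 885: h=3, bucket 3 nonempty -> append to chain.
Insert 654: h=3, bucket 3 nonempty -> append to chain.
Insert 738: h=3, bucket 3 nonempty -> append to chain.
Insert 963: h=4, bucket 4 empty -> new chain.
Final buckets:
0: 833
1: 715
2: —
3: 640 -> 367 -> 899 -> 150 -> 885 -> 654 -> 738
4: 963
5: 719 -> 740
6: —

2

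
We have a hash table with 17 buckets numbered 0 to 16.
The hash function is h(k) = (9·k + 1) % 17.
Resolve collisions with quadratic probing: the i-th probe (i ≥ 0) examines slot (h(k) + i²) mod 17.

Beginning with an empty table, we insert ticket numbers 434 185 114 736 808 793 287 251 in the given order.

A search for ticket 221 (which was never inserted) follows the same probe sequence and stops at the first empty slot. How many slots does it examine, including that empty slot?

2

434: h=14 => slot 14
185: h=0 => slot 0
114: h=7 => slot 7
736: h=12 => slot 12
808: h=14, probe 14,15 => slot 15
793: h=15, probe 15,16 => slot 16
287: h=0, probe 0,1 => slot 1
251: h=16, probe 16,0,3 => slot 3
Table: [185, 287, _, 251, _, _, _, 114, _, _, _, _, 736, _, 434, 808, 793]
Lookup 221: h=1, probe 1,2 → slot 2 empty, not found.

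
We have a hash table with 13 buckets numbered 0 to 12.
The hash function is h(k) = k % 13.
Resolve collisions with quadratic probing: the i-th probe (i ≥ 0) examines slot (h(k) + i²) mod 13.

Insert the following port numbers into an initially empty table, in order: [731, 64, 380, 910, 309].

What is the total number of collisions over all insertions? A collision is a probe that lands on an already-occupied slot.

731: h=3 => slot 3
64: h=12 => slot 12
380: h=3, probe 3,4 => slot 4
910: h=0 => slot 0
309: h=10 => slot 10
Table: [910, ∅, ∅, 731, 380, ∅, ∅, ∅, ∅, ∅, 309, ∅, 64]

1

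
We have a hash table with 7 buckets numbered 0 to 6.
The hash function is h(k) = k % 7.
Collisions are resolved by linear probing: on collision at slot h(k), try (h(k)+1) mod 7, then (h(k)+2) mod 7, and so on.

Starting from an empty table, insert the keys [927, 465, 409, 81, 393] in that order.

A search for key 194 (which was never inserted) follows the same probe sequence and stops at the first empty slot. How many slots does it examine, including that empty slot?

Insert 927: h=3, slot 3 empty → index 3.
Insert 465: h=3, slot 3 occupied → index 4.
Insert 409: h=3, slots 3,4 occupied → index 5.
Insert 81: h=4, slots 4,5 occupied → index 6.
Insert 393: h=1, slot 1 empty → index 1.
Table: [., 393, ., 927, 465, 409, 81]
Lookup 194: h=5, probe 5,6,0 → slot 0 empty, not found.

3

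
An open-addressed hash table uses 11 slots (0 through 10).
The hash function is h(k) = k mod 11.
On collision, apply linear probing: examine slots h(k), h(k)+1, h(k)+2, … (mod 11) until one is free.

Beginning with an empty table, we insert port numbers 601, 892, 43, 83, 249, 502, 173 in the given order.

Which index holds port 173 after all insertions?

0

Insert 601: h=7, slot 7 empty -> index 7.
Insert 892: h=1, slot 1 empty -> index 1.
Insert 43: h=10, slot 10 empty -> index 10.
Insert 83: h=6, slot 6 empty -> index 6.
Insert 249: h=7, slot 7 occupied -> index 8.
Insert 502: h=7, slots 7,8 occupied -> index 9.
Insert 173: h=8, slots 8,9,10 occupied -> index 0.
Table: [173, 892, -, -, -, -, 83, 601, 249, 502, 43]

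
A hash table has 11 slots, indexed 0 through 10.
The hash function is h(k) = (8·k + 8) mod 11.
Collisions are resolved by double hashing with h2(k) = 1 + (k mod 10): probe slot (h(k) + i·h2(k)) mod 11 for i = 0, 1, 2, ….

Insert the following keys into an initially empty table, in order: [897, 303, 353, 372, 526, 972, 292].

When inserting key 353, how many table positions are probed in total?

897 hashes to 1; slot 1 is free → place at 1.
303 hashes to 1, h2=4; 1 taken → place at 5.
353 hashes to 5, h2=4; 5 taken → place at 9.
372 hashes to 3; slot 3 is free → place at 3.
526 hashes to 3, h2=7; 3 taken → place at 10.
972 hashes to 7; slot 7 is free → place at 7.
292 hashes to 1, h2=3; 1 taken → place at 4.
Table: [., 897, ., 372, 292, 303, ., 972, ., 353, 526]

2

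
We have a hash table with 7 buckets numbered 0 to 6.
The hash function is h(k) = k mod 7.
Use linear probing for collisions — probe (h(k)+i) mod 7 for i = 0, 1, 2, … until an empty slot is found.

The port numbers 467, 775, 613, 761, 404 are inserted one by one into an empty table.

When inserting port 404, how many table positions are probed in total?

4

467 hashes to 5; slot 5 is free → place at 5.
775 hashes to 5; 5 taken → place at 6.
613 hashes to 4; slot 4 is free → place at 4.
761 hashes to 5; 5,6 taken → place at 0.
404 hashes to 5; 5,6,0 taken → place at 1.
Table: [761, 404, ∅, ∅, 613, 467, 775]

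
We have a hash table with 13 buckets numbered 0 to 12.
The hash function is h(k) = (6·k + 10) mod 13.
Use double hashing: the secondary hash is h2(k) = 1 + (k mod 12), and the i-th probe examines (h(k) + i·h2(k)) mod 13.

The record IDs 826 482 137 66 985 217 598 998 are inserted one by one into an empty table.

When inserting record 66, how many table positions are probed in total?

2

Insert 826: h=0, slot 0 empty -> index 0.
Insert 482: h=3, slot 3 empty -> index 3.
Insert 137: h=0, h2=6, slot 0 occupied -> index 6.
Insert 66: h=3, h2=7, slot 3 occupied -> index 10.
Insert 985: h=5, slot 5 empty -> index 5.
Insert 217: h=12, slot 12 empty -> index 12.
Insert 598: h=10, h2=11, slot 10 occupied -> index 8.
Insert 998: h=5, h2=3, slots 5,8 occupied -> index 11.
Table: [826, —, —, 482, —, 985, 137, —, 598, —, 66, 998, 217]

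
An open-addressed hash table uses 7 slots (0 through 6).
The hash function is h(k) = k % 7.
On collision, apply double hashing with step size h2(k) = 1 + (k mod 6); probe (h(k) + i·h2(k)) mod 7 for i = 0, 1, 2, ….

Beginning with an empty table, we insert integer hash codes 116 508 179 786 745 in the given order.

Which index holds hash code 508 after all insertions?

116: h=4 → slot 4
508: h=4, h2=5, probe 4,2 → slot 2
179: h=4, h2=6, probe 4,3 → slot 3
786: h=2, h2=1, probe 2,3,4,5 → slot 5
745: h=3, h2=2, probe 3,5,0 → slot 0
Table: [745, ∅, 508, 179, 116, 786, ∅]

2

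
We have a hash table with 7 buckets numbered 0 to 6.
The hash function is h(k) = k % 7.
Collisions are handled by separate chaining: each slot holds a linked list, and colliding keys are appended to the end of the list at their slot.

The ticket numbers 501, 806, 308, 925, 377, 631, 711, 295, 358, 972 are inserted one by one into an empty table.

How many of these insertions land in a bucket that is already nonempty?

6

Insert 501: h=4, bucket 4 empty -> new chain.
Insert 806: h=1, bucket 1 empty -> new chain.
Insert 308: h=0, bucket 0 empty -> new chain.
Insert 925: h=1, bucket 1 nonempty -> append to chain.
Insert 377: h=6, bucket 6 empty -> new chain.
Insert 631: h=1, bucket 1 nonempty -> append to chain.
Insert 711: h=4, bucket 4 nonempty -> append to chain.
Insert 295: h=1, bucket 1 nonempty -> append to chain.
Insert 358: h=1, bucket 1 nonempty -> append to chain.
Insert 972: h=6, bucket 6 nonempty -> append to chain.
Final buckets:
0: 308
1: 806 -> 925 -> 631 -> 295 -> 358
2: .
3: .
4: 501 -> 711
5: .
6: 377 -> 972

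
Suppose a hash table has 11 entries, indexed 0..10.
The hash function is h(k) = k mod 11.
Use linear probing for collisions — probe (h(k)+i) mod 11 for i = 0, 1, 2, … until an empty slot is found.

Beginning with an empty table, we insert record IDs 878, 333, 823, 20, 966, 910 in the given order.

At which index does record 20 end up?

0

878: h=9 => slot 9
333: h=3 => slot 3
823: h=9, probe 9,10 => slot 10
20: h=9, probe 9,10,0 => slot 0
966: h=9, probe 9,10,0,1 => slot 1
910: h=8 => slot 8
Table: [20, 966, ., 333, ., ., ., ., 910, 878, 823]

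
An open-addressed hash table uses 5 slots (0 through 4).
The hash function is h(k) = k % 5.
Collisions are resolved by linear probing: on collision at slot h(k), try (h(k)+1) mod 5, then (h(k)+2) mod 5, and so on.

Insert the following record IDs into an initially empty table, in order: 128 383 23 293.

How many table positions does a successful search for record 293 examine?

Insert 128: h=3, slot 3 empty → index 3.
Insert 383: h=3, slot 3 occupied → index 4.
Insert 23: h=3, slots 3,4 occupied → index 0.
Insert 293: h=3, slots 3,4,0 occupied → index 1.
Table: [23, 293, -, 128, 383]
Lookup 293: h=3, probe 3,4,0,1 → found at 1.

4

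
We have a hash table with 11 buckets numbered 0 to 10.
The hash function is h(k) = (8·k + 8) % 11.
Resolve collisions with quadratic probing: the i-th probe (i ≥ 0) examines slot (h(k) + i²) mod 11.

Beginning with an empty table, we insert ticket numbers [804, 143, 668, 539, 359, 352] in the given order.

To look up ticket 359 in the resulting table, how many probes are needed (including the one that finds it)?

Insert 804: h=5, slot 5 empty => index 5.
Insert 143: h=8, slot 8 empty => index 8.
Insert 668: h=6, slot 6 empty => index 6.
Insert 539: h=8, slot 8 occupied => index 9.
Insert 359: h=9, slot 9 occupied => index 10.
Insert 352: h=8, slots 8,9 occupied => index 1.
Table: [—, 352, —, —, —, 804, 668, —, 143, 539, 359]
Lookup 359: h=9, probe 9,10 → found at 10.

2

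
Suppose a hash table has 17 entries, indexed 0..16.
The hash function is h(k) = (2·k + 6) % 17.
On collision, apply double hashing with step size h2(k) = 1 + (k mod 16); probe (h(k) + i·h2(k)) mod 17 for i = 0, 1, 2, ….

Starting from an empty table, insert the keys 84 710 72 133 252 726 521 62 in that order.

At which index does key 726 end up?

3

84: h=4 → slot 4
710: h=15 → slot 15
72: h=14 → slot 14
133: h=0 → slot 0
252: h=0, h2=13, probe 0,13 → slot 13
726: h=13, h2=7, probe 13,3 → slot 3
521: h=11 → slot 11
62: h=11, h2=15, probe 11,9 → slot 9
Table: [133, —, —, 726, 84, —, —, —, —, 62, —, 521, —, 252, 72, 710, —]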